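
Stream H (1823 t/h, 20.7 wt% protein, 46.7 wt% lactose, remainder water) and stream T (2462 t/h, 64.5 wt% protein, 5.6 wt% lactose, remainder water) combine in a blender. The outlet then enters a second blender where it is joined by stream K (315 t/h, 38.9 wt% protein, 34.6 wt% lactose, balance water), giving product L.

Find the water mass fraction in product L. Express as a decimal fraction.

Overall, product flow = 4600 t/h.
water in = 1823×0.326 + 2462×0.299 + 315×0.265 = 1413.9 t/h.
water fraction in L = 0.3074.

0.3074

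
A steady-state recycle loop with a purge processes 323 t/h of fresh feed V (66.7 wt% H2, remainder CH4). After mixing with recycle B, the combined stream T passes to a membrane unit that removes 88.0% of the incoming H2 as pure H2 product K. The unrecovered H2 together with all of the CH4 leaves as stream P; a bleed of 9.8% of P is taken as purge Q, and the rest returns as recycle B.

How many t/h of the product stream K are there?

212.6 t/h

H2 in T: m_A = 323×0.667 + (1−0.098)·(1−0.880)·m_A, so m_A = 215.44/0.8918 = 241.59 t/h.
Product K = 0.880×241.59 = 212.6 t/h.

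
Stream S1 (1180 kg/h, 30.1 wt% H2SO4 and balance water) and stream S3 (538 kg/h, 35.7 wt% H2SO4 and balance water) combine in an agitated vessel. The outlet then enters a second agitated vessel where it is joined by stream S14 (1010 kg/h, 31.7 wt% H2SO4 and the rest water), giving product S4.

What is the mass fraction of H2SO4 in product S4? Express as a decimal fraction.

0.318

Overall, product flow = 2728 kg/h.
H2SO4 in = 1180×0.301 + 538×0.357 + 1010×0.317 = 867.42 kg/h.
H2SO4 fraction in S4 = 0.318.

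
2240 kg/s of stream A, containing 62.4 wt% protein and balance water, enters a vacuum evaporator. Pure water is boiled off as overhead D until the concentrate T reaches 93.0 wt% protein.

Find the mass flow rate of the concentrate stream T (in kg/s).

1503 kg/s

protein is conserved: 2240×0.624 = 1397.8 kg/s all reports to the concentrate.
Concentrate = 1397.8/(target fraction) = 1503 kg/s.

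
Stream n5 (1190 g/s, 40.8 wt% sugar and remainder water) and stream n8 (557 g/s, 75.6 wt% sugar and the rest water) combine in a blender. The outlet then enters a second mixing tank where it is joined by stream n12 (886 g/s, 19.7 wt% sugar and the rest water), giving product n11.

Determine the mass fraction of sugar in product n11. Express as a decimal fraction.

Overall, product flow = 2633 g/s.
sugar in = 1190×0.408 + 557×0.756 + 886×0.197 = 1081.2 g/s.
sugar fraction in n11 = 0.411.

0.411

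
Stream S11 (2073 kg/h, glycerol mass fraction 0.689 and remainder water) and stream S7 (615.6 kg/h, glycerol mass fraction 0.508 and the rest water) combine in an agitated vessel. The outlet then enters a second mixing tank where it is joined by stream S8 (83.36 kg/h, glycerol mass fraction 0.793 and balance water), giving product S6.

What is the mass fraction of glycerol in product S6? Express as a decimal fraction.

0.652

Overall, product flow = 2772 kg/h.
glycerol in = 2073×0.689 + 615.6×0.508 + 83.36×0.793 = 1807.1 kg/h.
glycerol fraction in S6 = 0.652.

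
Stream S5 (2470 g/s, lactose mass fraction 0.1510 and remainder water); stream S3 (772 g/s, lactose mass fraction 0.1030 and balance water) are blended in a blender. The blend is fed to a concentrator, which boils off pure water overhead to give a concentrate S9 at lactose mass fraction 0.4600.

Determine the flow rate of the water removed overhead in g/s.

2258 g/s

lactose entering = 2470×0.151 + 772×0.103 = 452.49 g/s.
All lactose reports to S9, so S9 = 452.49/0.460 = 983.67 g/s.
Total feed = 3242 g/s; overhead = 3242 − 983.67 = 2258.3 g/s.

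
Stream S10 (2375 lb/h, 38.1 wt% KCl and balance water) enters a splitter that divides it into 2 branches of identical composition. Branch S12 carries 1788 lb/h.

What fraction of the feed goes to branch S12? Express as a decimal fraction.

Fraction to S12 = 1788/2375 = 0.7528.

0.753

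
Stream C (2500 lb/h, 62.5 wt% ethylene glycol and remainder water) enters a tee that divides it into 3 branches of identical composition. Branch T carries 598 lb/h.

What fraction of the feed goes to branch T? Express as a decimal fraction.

Fraction to T = 598/2500 = 0.2392.

0.239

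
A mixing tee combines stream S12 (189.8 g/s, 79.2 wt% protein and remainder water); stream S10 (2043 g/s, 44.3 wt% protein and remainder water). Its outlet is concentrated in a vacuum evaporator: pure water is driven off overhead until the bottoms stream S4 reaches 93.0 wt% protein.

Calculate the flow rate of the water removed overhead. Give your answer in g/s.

1098 g/s

protein entering = 189.8×0.792 + 2043×0.443 = 1055.4 g/s.
All protein reports to S4, so S4 = 1055.4/0.930 = 1134.8 g/s.
Total feed = 2232.8 g/s; overhead = 2232.8 − 1134.8 = 1098 g/s.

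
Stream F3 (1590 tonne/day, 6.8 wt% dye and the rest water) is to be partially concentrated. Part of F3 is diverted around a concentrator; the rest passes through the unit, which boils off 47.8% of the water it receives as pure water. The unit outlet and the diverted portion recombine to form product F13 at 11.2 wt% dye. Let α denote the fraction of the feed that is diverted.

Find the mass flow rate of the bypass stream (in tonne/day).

All 1590×0.068 = 108.12 tonne/day of dye reaches F13, so F13 = 108.12/0.112 = 965.36 tonne/day and vapour = 624.64 tonne/day.
The evaporator receives (1−α)·1590 of feed at 0.932 water and removes 0.478 of that water:
0.478×0.932×(1−α)×1590 = 624.64
(1−α) = 624.64/708.34 = 0.8818;  α = 0.1182.
Bypass flow = 0.1182×1590 = 187.87 tonne/day.

187.9 tonne/day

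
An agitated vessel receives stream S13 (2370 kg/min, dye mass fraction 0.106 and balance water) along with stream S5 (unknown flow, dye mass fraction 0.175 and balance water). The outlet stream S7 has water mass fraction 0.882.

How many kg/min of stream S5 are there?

Let S5 be the unknown flow. Total out = 2370 + S5.
water balance: 2118.8 + 0.825·S5 = 0.882·(2370 + S5)
(0.825 − 0.882)·S5 = 0.882×2370 − 2118.8 = -28.44
S5 = -28.44 / -0.057 = 498.95 kg/min

498.9 kg/min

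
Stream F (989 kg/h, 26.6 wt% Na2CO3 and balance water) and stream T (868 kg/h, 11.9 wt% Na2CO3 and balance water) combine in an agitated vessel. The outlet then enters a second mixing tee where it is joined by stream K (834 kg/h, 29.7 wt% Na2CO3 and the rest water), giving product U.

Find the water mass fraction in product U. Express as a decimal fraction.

Overall, product flow = 2691 kg/h.
water in = 989×0.734 + 868×0.881 + 834×0.703 = 2076.9 kg/h.
water fraction in U = 0.772.

0.772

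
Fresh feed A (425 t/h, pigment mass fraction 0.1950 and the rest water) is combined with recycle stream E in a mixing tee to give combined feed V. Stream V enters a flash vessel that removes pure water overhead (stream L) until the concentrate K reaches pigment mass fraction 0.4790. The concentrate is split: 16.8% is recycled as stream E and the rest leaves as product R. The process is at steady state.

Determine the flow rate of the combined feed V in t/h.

459.9 t/h

Overall pigment balance (none leaves overhead): pigment in fresh feed = pigment in product, i.e. 425×0.195 = (1−0.168)·K·0.479.
K = 82.875/(0.479×0.832) = 207.95 t/h.
Recycle E = 0.168×207.95 = 34.936 t/h.
Combined feed V = 425 + 34.936 = 459.94 t/h.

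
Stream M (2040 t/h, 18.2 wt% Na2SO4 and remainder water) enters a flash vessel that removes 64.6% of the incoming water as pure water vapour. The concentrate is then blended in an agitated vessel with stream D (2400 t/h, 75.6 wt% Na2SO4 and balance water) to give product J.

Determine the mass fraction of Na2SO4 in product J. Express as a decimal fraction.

Vapour removed = 0.646×0.818×2040 = 1078 t/h; concentrate = 962.01 t/h.
Na2SO4 reaching the mixer = 371.28 (from concentrate) + 2400×0.756 = 2185.7 t/h.
Product flow = 962.01 + 2400 = 3362 t/h; Na2SO4 fraction = 0.6501.

0.6501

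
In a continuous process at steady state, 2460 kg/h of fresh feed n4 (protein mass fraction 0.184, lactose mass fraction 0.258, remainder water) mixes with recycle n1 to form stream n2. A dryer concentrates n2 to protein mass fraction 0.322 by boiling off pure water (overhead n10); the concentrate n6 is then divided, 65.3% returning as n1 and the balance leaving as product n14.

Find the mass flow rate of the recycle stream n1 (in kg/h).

2645 kg/h

Overall protein balance (none leaves overhead): protein in fresh feed = protein in product, i.e. 2460×0.184 = (1−0.653)·n6·0.322.
n6 = 452.64/(0.322×0.347) = 4051 kg/h.
Recycle n1 = 0.653×4051 = 2645.3 kg/h.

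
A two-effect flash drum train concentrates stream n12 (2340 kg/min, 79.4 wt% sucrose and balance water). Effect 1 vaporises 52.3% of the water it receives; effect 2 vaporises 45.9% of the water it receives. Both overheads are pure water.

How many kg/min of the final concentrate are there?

water in feed = 2340×0.206 = 482.04 kg/min.
After stage 1: water left = (1−0.523)×482.04 = 229.93; stream total = 2087.9 kg/min.
After stage 2: water left = (1−0.459)×229.93 = 124.39; final concentrate = 1982.4 kg/min.

1982 kg/min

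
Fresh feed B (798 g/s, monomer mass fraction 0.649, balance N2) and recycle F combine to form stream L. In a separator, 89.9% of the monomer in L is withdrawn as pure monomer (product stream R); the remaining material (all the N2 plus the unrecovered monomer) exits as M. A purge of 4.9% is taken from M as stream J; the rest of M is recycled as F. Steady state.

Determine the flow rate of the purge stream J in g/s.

282.9 g/s

N2 enters only via B and leaves only via the purge: 798×0.351 = 0.049×(N2 in M), and the separator passes all N2, so N2 in L = N2 in M = 5716.3 g/s.
monomer in L: m_A = 798×0.649 + (1−0.049)·(1−0.899)·m_A, so m_A = 517.9/0.9039 = 572.93 g/s.
M = (1−0.899)×572.93 + 5716.3 = 5774.2 g/s.
Purge J = 0.049×5774.2 = 282.93 g/s.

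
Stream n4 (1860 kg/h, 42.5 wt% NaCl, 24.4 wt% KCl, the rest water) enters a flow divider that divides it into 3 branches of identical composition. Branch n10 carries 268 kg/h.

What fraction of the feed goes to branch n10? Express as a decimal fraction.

0.144

Fraction to n10 = 268/1860 = 0.1441.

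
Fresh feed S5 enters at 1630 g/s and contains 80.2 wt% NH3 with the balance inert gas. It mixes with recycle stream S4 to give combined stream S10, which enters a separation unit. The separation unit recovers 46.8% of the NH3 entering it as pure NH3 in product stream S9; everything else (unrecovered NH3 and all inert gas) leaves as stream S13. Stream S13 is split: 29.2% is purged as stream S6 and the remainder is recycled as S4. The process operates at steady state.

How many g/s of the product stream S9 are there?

NH3 in S10: m_A = 1630×0.802 + (1−0.292)·(1−0.468)·m_A, so m_A = 1307.3/0.6233 = 2097.2 g/s.
Product S9 = 0.468×2097.2 = 981.48 g/s.

981.5 g/s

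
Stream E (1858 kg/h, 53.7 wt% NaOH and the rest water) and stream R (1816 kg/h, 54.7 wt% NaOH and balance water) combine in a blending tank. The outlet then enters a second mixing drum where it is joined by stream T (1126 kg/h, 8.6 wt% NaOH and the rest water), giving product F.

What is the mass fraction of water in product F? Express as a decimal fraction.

0.5650

Overall, product flow = 4800 kg/h.
water in = 1858×0.463 + 1816×0.453 + 1126×0.914 = 2712.1 kg/h.
water fraction in F = 0.5650.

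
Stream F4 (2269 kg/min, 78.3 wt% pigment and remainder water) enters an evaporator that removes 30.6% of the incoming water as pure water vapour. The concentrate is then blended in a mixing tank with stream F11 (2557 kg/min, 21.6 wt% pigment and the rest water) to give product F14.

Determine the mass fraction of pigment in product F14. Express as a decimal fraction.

Vapour removed = 0.306×0.217×2269 = 150.67 kg/min; concentrate = 2118.3 kg/min.
pigment reaching the mixer = 1776.6 (from concentrate) + 2557×0.216 = 2328.9 kg/min.
Product flow = 2118.3 + 2557 = 4675.3 kg/min; pigment fraction = 0.498.

0.498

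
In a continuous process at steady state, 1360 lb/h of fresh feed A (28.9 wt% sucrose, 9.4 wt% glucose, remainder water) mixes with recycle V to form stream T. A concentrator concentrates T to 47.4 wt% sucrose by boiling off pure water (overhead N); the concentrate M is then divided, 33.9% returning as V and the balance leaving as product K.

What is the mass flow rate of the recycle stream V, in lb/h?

Overall sucrose balance (none leaves overhead): sucrose in fresh feed = sucrose in product, i.e. 1360×0.289 = (1−0.339)·M·0.474.
M = 393.04/(0.474×0.661) = 1254.5 lb/h.
Recycle V = 0.339×1254.5 = 425.26 lb/h.

425.3 lb/h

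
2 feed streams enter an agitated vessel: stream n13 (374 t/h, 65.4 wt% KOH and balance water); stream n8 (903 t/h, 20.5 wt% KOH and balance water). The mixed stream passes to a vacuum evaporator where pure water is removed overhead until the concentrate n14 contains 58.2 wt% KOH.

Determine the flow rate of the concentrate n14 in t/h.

KOH entering = 374×0.654 + 903×0.205 = 429.71 t/h.
All KOH reports to n14, so n14 = 429.71/0.582 = 738.34 t/h.

738.3 t/h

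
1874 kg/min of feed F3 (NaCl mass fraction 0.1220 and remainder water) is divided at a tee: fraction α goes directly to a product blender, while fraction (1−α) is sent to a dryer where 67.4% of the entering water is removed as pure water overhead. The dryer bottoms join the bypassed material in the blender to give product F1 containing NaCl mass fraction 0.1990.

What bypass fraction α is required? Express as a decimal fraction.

0.346

All 1874×0.122 = 228.63 kg/min of NaCl reaches F1, so F1 = 228.63/0.199 = 1148.9 kg/min and vapour = 725.12 kg/min.
The evaporator receives (1−α)·1874 of feed at 0.878 water and removes 0.674 of that water:
0.674×0.878×(1−α)×1874 = 725.12
(1−α) = 725.12/1109 = 0.6539;  α = 0.3461.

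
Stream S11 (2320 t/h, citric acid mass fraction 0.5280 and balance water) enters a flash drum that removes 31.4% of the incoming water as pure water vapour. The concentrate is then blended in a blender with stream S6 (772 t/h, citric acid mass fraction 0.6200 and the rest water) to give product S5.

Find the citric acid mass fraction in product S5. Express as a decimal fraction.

0.6199

Vapour removed = 0.314×0.472×2320 = 343.84 t/h; concentrate = 1976.2 t/h.
citric acid reaching the mixer = 1225 (from concentrate) + 772×0.620 = 1703.6 t/h.
Product flow = 1976.2 + 772 = 2748.2 t/h; citric acid fraction = 0.6199.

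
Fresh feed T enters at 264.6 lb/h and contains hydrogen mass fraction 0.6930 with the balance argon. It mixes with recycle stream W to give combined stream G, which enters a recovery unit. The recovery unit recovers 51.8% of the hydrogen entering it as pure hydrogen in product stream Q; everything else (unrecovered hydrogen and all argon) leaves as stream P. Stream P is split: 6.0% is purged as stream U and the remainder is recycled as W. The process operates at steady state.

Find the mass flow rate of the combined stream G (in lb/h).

argon enters only via T and leaves only via the purge: 264.6×0.307 = 0.060×(argon in P), and the recovery unit passes all argon, so argon in G = argon in P = 1353.9 lb/h.
hydrogen in G: m_A = 264.6×0.693 + (1−0.060)·(1−0.518)·m_A, so m_A = 183.37/0.5469 = 335.27 lb/h.
G = 335.27 + 1353.9 = 1689.1 lb/h.

1689 lb/h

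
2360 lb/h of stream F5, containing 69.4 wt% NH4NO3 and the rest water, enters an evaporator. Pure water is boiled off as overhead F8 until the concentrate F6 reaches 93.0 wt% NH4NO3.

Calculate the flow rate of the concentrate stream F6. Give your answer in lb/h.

NH4NO3 is conserved: 2360×0.694 = 1637.8 lb/h all reports to the concentrate.
Concentrate = 1637.8/(target fraction) = 1761.1 lb/h.

1761 lb/h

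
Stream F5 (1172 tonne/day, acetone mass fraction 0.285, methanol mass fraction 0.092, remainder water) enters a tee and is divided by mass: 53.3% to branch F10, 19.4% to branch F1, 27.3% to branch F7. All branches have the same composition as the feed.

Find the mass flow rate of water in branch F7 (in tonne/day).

Branch F7 total = 0.273×1172 = 319.96 tonne/day.
water in F7 = 0.623×319.96 = 199.33 tonne/day.

199.3 tonne/day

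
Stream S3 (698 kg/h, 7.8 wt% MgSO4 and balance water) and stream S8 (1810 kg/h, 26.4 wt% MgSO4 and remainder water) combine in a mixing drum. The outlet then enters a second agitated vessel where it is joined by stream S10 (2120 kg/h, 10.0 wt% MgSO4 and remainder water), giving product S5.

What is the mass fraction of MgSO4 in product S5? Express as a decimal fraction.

Overall, product flow = 4628 kg/h.
MgSO4 in = 698×0.078 + 1810×0.264 + 2120×0.100 = 744.28 kg/h.
MgSO4 fraction in S5 = 0.161.

0.161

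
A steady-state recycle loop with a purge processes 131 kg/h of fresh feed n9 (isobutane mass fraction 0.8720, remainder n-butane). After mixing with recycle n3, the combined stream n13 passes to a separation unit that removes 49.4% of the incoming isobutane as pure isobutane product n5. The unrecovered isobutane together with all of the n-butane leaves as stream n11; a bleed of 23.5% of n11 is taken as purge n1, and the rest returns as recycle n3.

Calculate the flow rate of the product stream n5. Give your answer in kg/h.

isobutane in n13: m_A = 131×0.872 + (1−0.235)·(1−0.494)·m_A, so m_A = 114.23/0.6129 = 186.38 kg/h.
Product n5 = 0.494×186.38 = 92.07 kg/h.

92.07 kg/h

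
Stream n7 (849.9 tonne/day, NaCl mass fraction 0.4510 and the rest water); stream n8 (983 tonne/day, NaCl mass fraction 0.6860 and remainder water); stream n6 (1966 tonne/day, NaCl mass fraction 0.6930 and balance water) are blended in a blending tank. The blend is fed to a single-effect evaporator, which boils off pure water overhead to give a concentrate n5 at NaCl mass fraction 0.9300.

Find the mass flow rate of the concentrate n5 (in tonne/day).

2602 tonne/day

NaCl entering = 849.9×0.451 + 983×0.686 + 1966×0.693 = 2420.1 tonne/day.
All NaCl reports to n5, so n5 = 2420.1/0.930 = 2602.2 tonne/day.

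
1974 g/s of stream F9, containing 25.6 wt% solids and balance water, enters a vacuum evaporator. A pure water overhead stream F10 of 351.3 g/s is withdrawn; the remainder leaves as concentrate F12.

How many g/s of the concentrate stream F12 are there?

1623 g/s

Concentrate = 1974 − 351.3 = 1622.7 g/s.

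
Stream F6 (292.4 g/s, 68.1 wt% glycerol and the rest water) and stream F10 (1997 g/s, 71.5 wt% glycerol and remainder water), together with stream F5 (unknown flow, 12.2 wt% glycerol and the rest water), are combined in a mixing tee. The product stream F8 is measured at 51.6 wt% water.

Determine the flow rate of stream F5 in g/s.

1433 g/s

Let F5 be the unknown flow. Total out = 2289.4 + F5.
water balance: 662.42 + 0.878·F5 = 0.516·(2289.4 + F5)
(0.878 − 0.516)·F5 = 0.516×2289.4 − 662.42 = 518.91
F5 = 518.91 / 0.362 = 1433.5 g/s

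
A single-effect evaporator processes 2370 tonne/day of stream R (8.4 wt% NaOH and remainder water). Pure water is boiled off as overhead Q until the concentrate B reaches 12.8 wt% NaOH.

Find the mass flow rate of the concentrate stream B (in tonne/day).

1555 tonne/day

NaOH is conserved: 2370×0.084 = 199.08 tonne/day all reports to the concentrate.
Concentrate = 199.08/(target fraction) = 1555.3 tonne/day.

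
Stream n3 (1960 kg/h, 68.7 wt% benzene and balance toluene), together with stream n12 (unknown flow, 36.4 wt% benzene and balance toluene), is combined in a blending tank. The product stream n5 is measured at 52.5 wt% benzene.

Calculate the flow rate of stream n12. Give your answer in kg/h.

1972 kg/h

Let n12 be the unknown flow. Total out = 1960 + n12.
benzene balance: 1346.5 + 0.364·n12 = 0.525·(1960 + n12)
(0.364 − 0.525)·n12 = 0.525×1960 − 1346.5 = -317.52
n12 = -317.52 / -0.161 = 1972.2 kg/h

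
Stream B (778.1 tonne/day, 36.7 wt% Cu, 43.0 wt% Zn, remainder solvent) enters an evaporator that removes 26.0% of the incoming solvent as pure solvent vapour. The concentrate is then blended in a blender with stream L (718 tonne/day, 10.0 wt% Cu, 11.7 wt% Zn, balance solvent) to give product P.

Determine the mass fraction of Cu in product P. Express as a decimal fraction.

0.2456

Vapour removed = 0.260×0.203×778.1 = 41.068 tonne/day; concentrate = 737.03 tonne/day.
Cu reaching the mixer = 285.56 (from concentrate) + 718×0.100 = 357.36 tonne/day.
Product flow = 737.03 + 718 = 1455 tonne/day; Cu fraction = 0.2456.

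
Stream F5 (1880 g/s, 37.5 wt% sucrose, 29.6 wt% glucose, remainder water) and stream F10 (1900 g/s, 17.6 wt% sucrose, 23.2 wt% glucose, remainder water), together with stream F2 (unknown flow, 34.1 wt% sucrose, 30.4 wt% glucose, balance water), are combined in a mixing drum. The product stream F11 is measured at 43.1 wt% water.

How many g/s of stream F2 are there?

1502 g/s

Let F2 be the unknown flow. Total out = 3780 + F2.
water balance: 1743.3 + 0.355·F2 = 0.431·(3780 + F2)
(0.355 − 0.431)·F2 = 0.431×3780 − 1743.3 = -114.14
F2 = -114.14 / -0.076 = 1501.8 g/s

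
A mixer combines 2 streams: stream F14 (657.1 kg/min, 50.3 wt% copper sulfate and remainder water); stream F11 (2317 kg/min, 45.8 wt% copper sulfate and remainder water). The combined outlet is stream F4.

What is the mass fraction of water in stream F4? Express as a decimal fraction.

0.532

Total flow out = 657.1 + 2317 = 2974.1 kg/min.
water in = 657.1×0.497 + 2317×0.542 = 1582.4 kg/min.
water mass fraction in F4 = 1582.4/2974.1 = 0.532.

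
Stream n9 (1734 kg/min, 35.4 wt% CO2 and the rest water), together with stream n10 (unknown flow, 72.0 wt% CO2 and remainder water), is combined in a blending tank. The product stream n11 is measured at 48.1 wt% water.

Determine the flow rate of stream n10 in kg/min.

1423 kg/min

Let n10 be the unknown flow. Total out = 1734 + n10.
water balance: 1120.2 + 0.280·n10 = 0.481·(1734 + n10)
(0.280 − 0.481)·n10 = 0.481×1734 − 1120.2 = -286.11
n10 = -286.11 / -0.201 = 1423.4 kg/min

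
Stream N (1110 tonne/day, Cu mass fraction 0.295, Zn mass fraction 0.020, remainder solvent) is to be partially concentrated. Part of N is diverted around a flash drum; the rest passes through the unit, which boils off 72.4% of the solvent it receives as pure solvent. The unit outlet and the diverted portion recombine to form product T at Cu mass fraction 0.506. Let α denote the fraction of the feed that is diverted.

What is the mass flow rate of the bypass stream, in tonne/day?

176.7 tonne/day

All 1110×0.295 = 327.45 tonne/day of Cu reaches T, so T = 327.45/0.506 = 647.13 tonne/day and vapour = 462.87 tonne/day.
The evaporator receives (1−α)·1110 of feed at 0.685 solvent and removes 0.724 of that solvent:
0.724×0.685×(1−α)×1110 = 462.87
(1−α) = 462.87/550.49 = 0.8408;  α = 0.1592.
Bypass flow = 0.1592×1110 = 176.69 tonne/day.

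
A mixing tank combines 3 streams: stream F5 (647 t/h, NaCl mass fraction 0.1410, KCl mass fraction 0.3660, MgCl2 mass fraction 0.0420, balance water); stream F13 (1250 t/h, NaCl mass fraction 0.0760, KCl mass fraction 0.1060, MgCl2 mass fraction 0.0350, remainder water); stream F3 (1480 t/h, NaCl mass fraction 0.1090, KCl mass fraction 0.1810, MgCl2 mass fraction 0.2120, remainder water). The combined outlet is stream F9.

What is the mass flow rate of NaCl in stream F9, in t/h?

NaCl out = NaCl in = 647×0.141 + 1250×0.076 + 1480×0.109 = 347.55 t/h.

347.5 t/h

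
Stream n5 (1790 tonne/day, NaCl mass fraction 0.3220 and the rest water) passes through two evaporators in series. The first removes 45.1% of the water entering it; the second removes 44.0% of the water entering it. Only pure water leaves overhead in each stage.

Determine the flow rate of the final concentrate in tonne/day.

water in feed = 1790×0.678 = 1213.6 tonne/day.
After stage 1: water left = (1−0.451)×1213.6 = 666.28; stream total = 1242.7 tonne/day.
After stage 2: water left = (1−0.440)×666.28 = 373.12; final concentrate = 949.5 tonne/day.

949.5 tonne/day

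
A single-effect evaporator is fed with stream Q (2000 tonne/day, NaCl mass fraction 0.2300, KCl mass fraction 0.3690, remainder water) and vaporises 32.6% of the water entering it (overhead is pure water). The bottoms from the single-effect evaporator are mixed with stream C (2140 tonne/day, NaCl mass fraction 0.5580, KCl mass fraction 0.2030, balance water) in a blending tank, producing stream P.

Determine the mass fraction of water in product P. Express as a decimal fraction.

0.2712

Vapour removed = 0.326×0.401×2000 = 261.45 tonne/day; concentrate = 1738.5 tonne/day.
water reaching the mixer = 540.55 (from concentrate) + 2140×0.239 = 1052 tonne/day.
Product flow = 1738.5 + 2140 = 3878.5 tonne/day; water fraction = 0.2712.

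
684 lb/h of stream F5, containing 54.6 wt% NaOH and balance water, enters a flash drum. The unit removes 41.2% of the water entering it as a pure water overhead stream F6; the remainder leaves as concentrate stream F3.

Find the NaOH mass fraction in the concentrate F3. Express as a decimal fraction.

0.672

NaOH is not removed: 684×0.546 = 373.46 lb/h of NaOH enters F3.
water entering = 684×0.454 = 310.54 lb/h; overhead removed = 0.412×310.54 = 127.94 lb/h.
Concentrate = 684 − 127.94 = 556.06 lb/h.
Mass fraction = 373.46/556.06 = 0.672.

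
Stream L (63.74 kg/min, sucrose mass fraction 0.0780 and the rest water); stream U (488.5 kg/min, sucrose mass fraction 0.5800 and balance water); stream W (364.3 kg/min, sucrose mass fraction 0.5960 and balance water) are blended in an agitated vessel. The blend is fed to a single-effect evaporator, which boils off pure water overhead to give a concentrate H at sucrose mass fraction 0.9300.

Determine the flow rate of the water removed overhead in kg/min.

373.1 kg/min

sucrose entering = 63.74×0.078 + 488.5×0.580 + 364.3×0.596 = 505.42 kg/min.
All sucrose reports to H, so H = 505.42/0.930 = 543.47 kg/min.
Total feed = 916.54 kg/min; overhead = 916.54 − 543.47 = 373.07 kg/min.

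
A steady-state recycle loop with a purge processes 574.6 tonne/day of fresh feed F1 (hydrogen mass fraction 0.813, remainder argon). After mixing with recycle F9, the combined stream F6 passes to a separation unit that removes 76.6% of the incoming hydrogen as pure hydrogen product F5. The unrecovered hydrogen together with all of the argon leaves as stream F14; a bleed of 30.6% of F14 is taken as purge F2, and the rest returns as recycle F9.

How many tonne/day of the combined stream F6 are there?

908.9 tonne/day

argon enters only via F1 and leaves only via the purge: 574.6×0.187 = 0.306×(argon in F14), and the separation unit passes all argon, so argon in F6 = argon in F14 = 351.14 tonne/day.
hydrogen in F6: m_A = 574.6×0.813 + (1−0.306)·(1−0.766)·m_A, so m_A = 467.15/0.8376 = 557.72 tonne/day.
F6 = 557.72 + 351.14 = 908.87 tonne/day.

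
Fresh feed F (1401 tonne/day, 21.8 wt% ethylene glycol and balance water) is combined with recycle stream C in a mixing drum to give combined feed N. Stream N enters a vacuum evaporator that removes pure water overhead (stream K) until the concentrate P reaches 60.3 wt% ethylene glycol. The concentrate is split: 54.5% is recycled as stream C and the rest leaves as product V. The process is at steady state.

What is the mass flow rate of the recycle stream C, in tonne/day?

Overall ethylene glycol balance (none leaves overhead): ethylene glycol in fresh feed = ethylene glycol in product, i.e. 1401×0.218 = (1−0.545)·P·0.603.
P = 305.42/(0.603×0.455) = 1113.2 tonne/day.
Recycle C = 0.545×1113.2 = 606.68 tonne/day.

606.7 tonne/day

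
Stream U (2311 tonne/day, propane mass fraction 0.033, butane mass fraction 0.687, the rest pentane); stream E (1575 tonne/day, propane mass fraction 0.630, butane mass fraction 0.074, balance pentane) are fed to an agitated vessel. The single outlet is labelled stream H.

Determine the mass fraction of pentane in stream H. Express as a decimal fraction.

0.286

Total flow out = 2311 + 1575 = 3886 tonne/day.
pentane in = 2311×0.280 + 1575×0.296 = 1113.3 tonne/day.
pentane mass fraction in H = 1113.3/3886 = 0.286.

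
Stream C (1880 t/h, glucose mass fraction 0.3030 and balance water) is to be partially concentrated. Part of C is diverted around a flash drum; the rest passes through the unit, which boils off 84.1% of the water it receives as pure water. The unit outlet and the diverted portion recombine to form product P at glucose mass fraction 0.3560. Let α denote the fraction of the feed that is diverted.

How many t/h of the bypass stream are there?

All 1880×0.303 = 569.64 t/h of glucose reaches P, so P = 569.64/0.356 = 1600.1 t/h and vapour = 279.89 t/h.
The evaporator receives (1−α)·1880 of feed at 0.697 water and removes 0.841 of that water:
0.841×0.697×(1−α)×1880 = 279.89
(1−α) = 279.89/1102 = 0.2540;  α = 0.7460.
Bypass flow = 0.7460×1880 = 1402.5 t/h.

1403 t/h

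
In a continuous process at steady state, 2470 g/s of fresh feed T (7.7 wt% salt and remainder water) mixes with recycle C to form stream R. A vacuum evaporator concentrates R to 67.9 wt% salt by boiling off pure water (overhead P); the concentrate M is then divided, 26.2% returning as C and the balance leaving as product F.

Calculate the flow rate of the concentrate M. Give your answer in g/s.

379.5 g/s

Overall salt balance (none leaves overhead): salt in fresh feed = salt in product, i.e. 2470×0.077 = (1−0.262)·M·0.679.
M = 190.19/(0.679×0.738) = 379.54 g/s.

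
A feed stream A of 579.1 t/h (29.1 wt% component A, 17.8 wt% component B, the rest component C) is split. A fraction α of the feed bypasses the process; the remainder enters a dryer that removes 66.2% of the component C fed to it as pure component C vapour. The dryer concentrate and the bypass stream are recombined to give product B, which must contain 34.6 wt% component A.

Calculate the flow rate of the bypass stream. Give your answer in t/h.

All 579.1×0.291 = 168.52 t/h of component A reaches B, so B = 168.52/0.346 = 487.05 t/h and vapour = 92.053 t/h.
The evaporator receives (1−α)·579.1 of feed at 0.531 component C and removes 0.662 of that component C:
0.662×0.531×(1−α)×579.1 = 92.053
(1−α) = 92.053/203.57 = 0.4522;  α = 0.5478.
Bypass flow = 0.5478×579.1 = 317.23 t/h.

317.2 t/h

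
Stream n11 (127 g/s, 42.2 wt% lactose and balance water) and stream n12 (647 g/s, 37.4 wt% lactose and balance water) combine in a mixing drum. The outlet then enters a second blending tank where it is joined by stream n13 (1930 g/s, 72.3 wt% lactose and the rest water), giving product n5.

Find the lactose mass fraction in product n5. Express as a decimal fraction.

0.625

Overall, product flow = 2704 g/s.
lactose in = 127×0.422 + 647×0.374 + 1930×0.723 = 1691 g/s.
lactose fraction in n5 = 0.625.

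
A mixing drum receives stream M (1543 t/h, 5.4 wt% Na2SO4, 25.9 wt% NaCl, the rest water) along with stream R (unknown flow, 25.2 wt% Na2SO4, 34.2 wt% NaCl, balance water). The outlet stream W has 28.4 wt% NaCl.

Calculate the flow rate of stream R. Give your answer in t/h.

665.1 t/h

Let R be the unknown flow. Total out = 1543 + R.
NaCl balance: 399.64 + 0.342·R = 0.284·(1543 + R)
(0.342 − 0.284)·R = 0.284×1543 − 399.64 = 38.575
R = 38.575 / 0.058 = 665.09 t/h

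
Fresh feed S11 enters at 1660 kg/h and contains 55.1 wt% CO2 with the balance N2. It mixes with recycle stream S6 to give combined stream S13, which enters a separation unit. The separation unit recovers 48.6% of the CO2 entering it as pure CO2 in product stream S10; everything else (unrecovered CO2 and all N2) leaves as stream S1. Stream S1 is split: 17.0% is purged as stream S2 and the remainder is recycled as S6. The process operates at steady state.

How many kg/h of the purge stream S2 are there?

884.7 kg/h

N2 enters only via S11 and leaves only via the purge: 1660×0.449 = 0.170×(N2 in S1), and the separation unit passes all N2, so N2 in S13 = N2 in S1 = 4384.4 kg/h.
CO2 in S13: m_A = 1660×0.551 + (1−0.170)·(1−0.486)·m_A, so m_A = 914.66/0.5734 = 1595.2 kg/h.
S1 = (1−0.486)×1595.2 + 4384.4 = 5204.3 kg/h.
Purge S2 = 0.170×5204.3 = 884.73 kg/h.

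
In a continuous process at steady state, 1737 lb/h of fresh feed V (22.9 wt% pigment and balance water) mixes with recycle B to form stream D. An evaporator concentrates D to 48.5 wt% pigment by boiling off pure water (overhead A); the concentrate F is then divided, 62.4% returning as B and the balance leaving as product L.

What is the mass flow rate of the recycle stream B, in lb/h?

1361 lb/h

Overall pigment balance (none leaves overhead): pigment in fresh feed = pigment in product, i.e. 1737×0.229 = (1−0.624)·F·0.485.
F = 397.77/(0.485×0.376) = 2181.3 lb/h.
Recycle B = 0.624×2181.3 = 1361.1 lb/h.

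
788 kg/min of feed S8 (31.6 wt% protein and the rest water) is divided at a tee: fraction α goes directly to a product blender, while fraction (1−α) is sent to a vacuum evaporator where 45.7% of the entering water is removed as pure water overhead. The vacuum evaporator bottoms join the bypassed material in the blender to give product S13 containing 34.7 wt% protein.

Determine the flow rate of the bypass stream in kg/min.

All 788×0.316 = 249.01 kg/min of protein reaches S13, so S13 = 249.01/0.347 = 717.6 kg/min and vapour = 70.398 kg/min.
The evaporator receives (1−α)·788 of feed at 0.684 water and removes 0.457 of that water:
0.457×0.684×(1−α)×788 = 70.398
(1−α) = 70.398/246.32 = 0.2858;  α = 0.7142.
Bypass flow = 0.7142×788 = 562.79 kg/min.

562.8 kg/min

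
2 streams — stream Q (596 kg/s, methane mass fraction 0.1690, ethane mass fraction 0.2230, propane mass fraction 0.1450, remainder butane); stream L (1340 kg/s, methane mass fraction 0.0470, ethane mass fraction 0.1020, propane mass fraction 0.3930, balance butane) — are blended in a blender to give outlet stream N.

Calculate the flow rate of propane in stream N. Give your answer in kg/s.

613 kg/s

propane out = propane in = 596×0.145 + 1340×0.393 = 613.04 kg/s.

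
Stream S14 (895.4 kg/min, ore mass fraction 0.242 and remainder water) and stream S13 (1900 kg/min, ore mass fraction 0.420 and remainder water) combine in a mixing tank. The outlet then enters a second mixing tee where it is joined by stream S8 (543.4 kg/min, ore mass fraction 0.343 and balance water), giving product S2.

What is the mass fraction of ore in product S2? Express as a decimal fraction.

0.360

Overall, product flow = 3338.8 kg/min.
ore in = 895.4×0.242 + 1900×0.420 + 543.4×0.343 = 1201.1 kg/min.
ore fraction in S2 = 0.360.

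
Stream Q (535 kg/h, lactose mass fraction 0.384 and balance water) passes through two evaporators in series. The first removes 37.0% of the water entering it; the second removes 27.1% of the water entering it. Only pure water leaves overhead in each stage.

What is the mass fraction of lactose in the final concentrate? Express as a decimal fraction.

water in feed = 535×0.616 = 329.56 kg/h.
After stage 1: water left = (1−0.370)×329.56 = 207.62; stream total = 413.06 kg/h.
After stage 2: water left = (1−0.271)×207.62 = 151.36; final concentrate = 356.8 kg/h.
lactose fraction = 205.44/356.8 = 0.576.

0.576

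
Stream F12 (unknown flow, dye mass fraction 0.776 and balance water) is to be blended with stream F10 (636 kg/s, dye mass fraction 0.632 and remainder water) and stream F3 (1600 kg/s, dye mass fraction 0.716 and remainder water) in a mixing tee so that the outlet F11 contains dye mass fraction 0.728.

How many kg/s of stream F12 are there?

Let F12 be the unknown flow. Total out = 2236 + F12.
dye balance: 1547.6 + 0.776·F12 = 0.728·(2236 + F12)
(0.776 − 0.728)·F12 = 0.728×2236 − 1547.6 = 80.256
F12 = 80.256 / 0.048 = 1672 kg/s

1672 kg/s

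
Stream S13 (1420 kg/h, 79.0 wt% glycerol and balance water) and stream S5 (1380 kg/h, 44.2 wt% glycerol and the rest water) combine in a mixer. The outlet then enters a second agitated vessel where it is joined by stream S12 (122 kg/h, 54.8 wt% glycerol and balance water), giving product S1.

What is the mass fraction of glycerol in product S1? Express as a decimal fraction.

0.616

Overall, product flow = 2922 kg/h.
glycerol in = 1420×0.790 + 1380×0.442 + 122×0.548 = 1798.6 kg/h.
glycerol fraction in S1 = 0.616.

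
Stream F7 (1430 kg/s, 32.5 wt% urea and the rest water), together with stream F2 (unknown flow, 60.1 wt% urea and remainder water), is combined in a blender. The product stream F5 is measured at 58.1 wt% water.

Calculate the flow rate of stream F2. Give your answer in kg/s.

738.6 kg/s

Let F2 be the unknown flow. Total out = 1430 + F2.
water balance: 965.25 + 0.399·F2 = 0.581·(1430 + F2)
(0.399 − 0.581)·F2 = 0.581×1430 − 965.25 = -134.42
F2 = -134.42 / -0.182 = 738.57 kg/s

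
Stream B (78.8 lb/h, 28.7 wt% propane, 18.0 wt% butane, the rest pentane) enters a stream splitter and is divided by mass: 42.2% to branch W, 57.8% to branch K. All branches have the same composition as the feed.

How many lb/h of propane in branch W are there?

Branch W total = 0.422×78.8 = 33.254 lb/h.
propane in W = 0.287×33.254 = 9.5438 lb/h.

9.544 lb/h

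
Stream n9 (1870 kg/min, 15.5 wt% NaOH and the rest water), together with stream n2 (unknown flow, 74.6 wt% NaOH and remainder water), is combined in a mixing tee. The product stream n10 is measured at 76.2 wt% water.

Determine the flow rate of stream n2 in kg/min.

Let n2 be the unknown flow. Total out = 1870 + n2.
water balance: 1580.1 + 0.254·n2 = 0.762·(1870 + n2)
(0.254 − 0.762)·n2 = 0.762×1870 − 1580.1 = -155.21
n2 = -155.21 / -0.508 = 305.53 kg/min

305.5 kg/min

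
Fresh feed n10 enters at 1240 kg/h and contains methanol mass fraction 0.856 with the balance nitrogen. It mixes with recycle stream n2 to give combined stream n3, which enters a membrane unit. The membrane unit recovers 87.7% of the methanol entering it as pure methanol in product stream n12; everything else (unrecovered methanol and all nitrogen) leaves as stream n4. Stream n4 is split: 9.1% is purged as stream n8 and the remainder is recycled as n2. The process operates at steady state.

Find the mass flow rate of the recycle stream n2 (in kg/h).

1917 kg/h

nitrogen enters only via n10 and leaves only via the purge: 1240×0.144 = 0.091×(nitrogen in n4), and the membrane unit passes all nitrogen, so nitrogen in n3 = nitrogen in n4 = 1962.2 kg/h.
methanol in n3: m_A = 1240×0.856 + (1−0.091)·(1−0.877)·m_A, so m_A = 1061.4/0.8882 = 1195.1 kg/h.
n4 = (1−0.877)×1195.1 + 1962.2 = 2109.2 kg/h.
Recycle n2 = (1−0.091)×2109.2 = 1917.3 kg/h.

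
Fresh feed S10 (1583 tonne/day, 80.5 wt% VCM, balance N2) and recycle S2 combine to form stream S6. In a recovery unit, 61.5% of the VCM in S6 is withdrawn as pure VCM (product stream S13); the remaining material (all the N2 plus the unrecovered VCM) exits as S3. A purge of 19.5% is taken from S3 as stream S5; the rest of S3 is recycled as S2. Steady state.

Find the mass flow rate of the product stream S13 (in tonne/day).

VCM in S6: m_A = 1583×0.805 + (1−0.195)·(1−0.615)·m_A, so m_A = 1274.3/0.6901 = 1846.6 tonne/day.
Product S13 = 0.615×1846.6 = 1135.7 tonne/day.

1136 tonne/day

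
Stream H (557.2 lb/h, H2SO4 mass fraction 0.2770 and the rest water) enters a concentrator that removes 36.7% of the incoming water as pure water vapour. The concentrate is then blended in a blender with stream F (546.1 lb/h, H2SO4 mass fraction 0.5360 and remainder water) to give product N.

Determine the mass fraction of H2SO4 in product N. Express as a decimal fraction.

0.4679

Vapour removed = 0.367×0.723×557.2 = 147.85 lb/h; concentrate = 409.35 lb/h.
H2SO4 reaching the mixer = 154.34 (from concentrate) + 546.1×0.536 = 447.05 lb/h.
Product flow = 409.35 + 546.1 = 955.45 lb/h; H2SO4 fraction = 0.4679.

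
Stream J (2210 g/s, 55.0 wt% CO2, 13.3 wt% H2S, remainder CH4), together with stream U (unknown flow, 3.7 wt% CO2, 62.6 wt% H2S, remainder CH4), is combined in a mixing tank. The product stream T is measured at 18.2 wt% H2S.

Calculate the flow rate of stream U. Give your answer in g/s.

243.9 g/s

Let U be the unknown flow. Total out = 2210 + U.
H2S balance: 293.93 + 0.626·U = 0.182·(2210 + U)
(0.626 − 0.182)·U = 0.182×2210 − 293.93 = 108.29
U = 108.29 / 0.444 = 243.9 g/s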